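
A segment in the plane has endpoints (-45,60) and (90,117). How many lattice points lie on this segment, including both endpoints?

The number of lattice points on a segment between lattice points is gcd(|Δx|,|Δy|) + 1 = gcd(135,57) + 1 = 3 + 1 = 4.

4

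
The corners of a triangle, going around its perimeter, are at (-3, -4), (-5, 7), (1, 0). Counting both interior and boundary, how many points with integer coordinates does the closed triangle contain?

The shoelace formula gives twice the area as |((-3)·7 − (-5)·(-4)) + ((-5)·0 − 1·7) + (1·(-4) − (-3)·0)| = 52, so the area is 26.
The number of boundary lattice points is Σ gcd(|Δx|,|Δy|) = gcd(2,11) + gcd(6,7) + gcd(4,4) = 1+1+4 = 6.
Pick's theorem gives I = A − B/2 + 1 = 26 − 6/2 + 1 = 24, so the closed region contains I + B = 24 + 6 = 30 lattice points.

30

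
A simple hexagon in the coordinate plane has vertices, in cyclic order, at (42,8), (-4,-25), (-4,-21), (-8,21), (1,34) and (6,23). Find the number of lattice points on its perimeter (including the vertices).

12

The number of boundary lattice points is Σ gcd(|Δx|,|Δy|) = gcd(46,33) + gcd(0,4) + gcd(4,42) + gcd(9,13) + gcd(5,11) + gcd(36,15) = 1+4+2+1+1+3 = 12.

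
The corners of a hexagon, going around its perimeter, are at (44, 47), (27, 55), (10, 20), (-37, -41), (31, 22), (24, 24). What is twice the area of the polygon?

The shoelace formula gives twice the area as |[44·55 − 27·47] + [27·20 − 10·55] + [10·(-41) − (-37)·20] + [(-37)·22 − 31·(-41)] + [31·24 − 24·22] + [24·47 − 44·24]| = 2216, so the area is 1108.

2216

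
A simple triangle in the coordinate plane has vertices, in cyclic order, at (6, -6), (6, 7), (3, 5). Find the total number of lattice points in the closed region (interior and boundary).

28

By the shoelace formula, twice the signed area is |[6·7 − 6·(-6)] + [6·5 − 3·7] + [3·(-6) − 6·5]| = 39, so the area is 19.5.
Along each edge there are gcd(|Δx|,|Δy|)+1 lattice points, so counting each shared vertex once the boundary has gcd(0,13) + gcd(3,2) + gcd(3,11) = 13+1+1 = 15.
Pick's theorem gives I = A − B/2 + 1 = 19.5 − 15/2 + 1 = 13, so the closed region contains I + B = 13 + 15 = 28 lattice points.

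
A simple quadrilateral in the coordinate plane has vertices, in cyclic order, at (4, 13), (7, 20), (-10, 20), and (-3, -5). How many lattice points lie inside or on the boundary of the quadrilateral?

221

By the shoelace formula, twice the signed area is |(4·20 − 7·13) + (7·20 − (-10)·20) + ((-10)·(-5) − (-3)·20) + ((-3)·13 − 4·(-5))| = 420, so the area is 210.
Along each edge there are gcd(|Δx|,|Δy|)+1 lattice points, so counting each shared vertex once the boundary has gcd(3,7) + gcd(17,0) + gcd(7,25) + gcd(7,18) = 1+17+1+1 = 20.
Pick's theorem gives I = A − B/2 + 1 = 210 − 20/2 + 1 = 201, so the closed region contains I + B = 201 + 20 = 221 lattice points.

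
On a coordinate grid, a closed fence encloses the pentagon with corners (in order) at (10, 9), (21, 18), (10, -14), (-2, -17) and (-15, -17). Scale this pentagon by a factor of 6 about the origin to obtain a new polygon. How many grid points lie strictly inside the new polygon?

By the shoelace formula, twice the signed area is |(10·18 − 21·9) + (21·(-14) − 10·18) + (10·(-17) − (-2)·(-14)) + ((-2)·(-17) − (-15)·(-17)) + ((-15)·9 − 10·(-17))| = 867, so the area is 867/2.
Along each edge there are gcd(|Δx|,|Δy|)+1 lattice points, so counting each shared vertex once the boundary has gcd(11,9) + gcd(11,32) + gcd(12,3) + gcd(13,0) + gcd(25,26) = 1+1+3+13+1 = 19.
Scaling by 6 multiplies the area by 6² = 36 (so the new area is 15606) and multiplies the boundary lattice-point count by 6, giving 114.
By Pick's theorem, the interior count of the dilated polygon is 15606 − 114/2 + 1 = 15550.

15550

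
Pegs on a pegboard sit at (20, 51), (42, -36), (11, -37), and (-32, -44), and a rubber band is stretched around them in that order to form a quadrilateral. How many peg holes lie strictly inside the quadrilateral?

3219

Using the shoelace formula, 2A = |[20·(-36) − 42·51] + [42·(-37) − 11·(-36)] + [11·(-44) − (-32)·(-37)] + [(-32)·51 − 20·(-44)]| = 6440, so the area is 3220.
Summing gcd(|Δx|,|Δy|) over the edges gives the boundary count: gcd(22,87) + gcd(31,1) + gcd(43,7) + gcd(52,95) = 1+1+1+1 = 4.
Pick's theorem gives I = A − B/2 + 1 = 3220 − 4/2 + 1 = 3219.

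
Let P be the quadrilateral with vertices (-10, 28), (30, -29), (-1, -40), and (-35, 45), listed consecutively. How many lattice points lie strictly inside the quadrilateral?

1868

The shoelace formula gives twice the area as |((-10)·(-29) − 30·28) + (30·(-40) − (-1)·(-29)) + ((-1)·45 − (-35)·(-40)) + ((-35)·28 − (-10)·45)| = 3754, so the area is 1877.
The number of boundary lattice points is Σ gcd(|Δx|,|Δy|) = gcd(40,57) + gcd(31,11) + gcd(34,85) + gcd(25,17) = 1+1+17+1 = 20.
By Pick's theorem A = I + B/2 − 1, so I = 1877 − 20/2 + 1 = 1868.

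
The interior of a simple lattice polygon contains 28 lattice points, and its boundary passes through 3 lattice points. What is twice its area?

57

Pick's theorem states A = I + B/2 − 1, so A = 28 + 3/2 − 1 = 57/2.
Hence 2A = 57.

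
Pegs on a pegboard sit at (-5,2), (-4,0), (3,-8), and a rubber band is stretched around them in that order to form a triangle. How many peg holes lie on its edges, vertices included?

4

Summing gcd(|Δx|,|Δy|) over the edges gives the boundary count: gcd(1,2) + gcd(7,8) + gcd(8,10) = 1+1+2 = 4.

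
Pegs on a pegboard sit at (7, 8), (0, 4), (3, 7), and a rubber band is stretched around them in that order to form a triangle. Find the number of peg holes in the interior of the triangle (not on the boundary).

3

The shoelace formula gives twice the area as |(7·4 − 0·8) + (0·7 − 3·4) + (3·8 − 7·7)| = 9, so the area is 4.5.
Summing gcd(|Δx|,|Δy|) over the edges gives the boundary count: gcd(7,4) + gcd(3,3) + gcd(4,1) = 1+3+1 = 5.
Pick's theorem gives I = A − B/2 + 1 = 4.5 − 5/2 + 1 = 3.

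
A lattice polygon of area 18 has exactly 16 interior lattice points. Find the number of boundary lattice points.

Pick's theorem gives A = I + B/2 − 1, so B = 2(A − I + 1) = 2(18 − 16 + 1) = 6.

6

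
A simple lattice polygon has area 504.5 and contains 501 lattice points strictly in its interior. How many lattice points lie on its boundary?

9

Pick's theorem gives A = I + B/2 − 1, so B = 2(A − I + 1) = 2(504.5 − 501 + 1) = 9.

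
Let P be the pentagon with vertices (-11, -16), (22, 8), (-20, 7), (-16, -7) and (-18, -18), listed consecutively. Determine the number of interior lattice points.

538

The shoelace formula gives twice the area as |((-11)·8 − 22·(-16)) + (22·7 − (-20)·8) + ((-20)·(-7) − (-16)·7) + ((-16)·(-18) − (-18)·(-7)) + ((-18)·(-16) − (-11)·(-18))| = 1082, so the area is 541.
Summing gcd(|Δx|,|Δy|) over the edges gives the boundary count: gcd(33,24) + gcd(42,1) + gcd(4,14) + gcd(2,11) + gcd(7,2) = 3+1+2+1+1 = 8.
By Pick's theorem A = I + B/2 − 1, so I = 541 − 8/2 + 1 = 538.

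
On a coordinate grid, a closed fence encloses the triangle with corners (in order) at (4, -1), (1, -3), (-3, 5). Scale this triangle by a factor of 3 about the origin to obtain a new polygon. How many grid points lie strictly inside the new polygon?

136

By the shoelace formula, twice the signed area is |[4·(-3) − 1·(-1)] + [1·5 − (-3)·(-3)] + [(-3)·(-1) − 4·5]| = 32, so the area is 16.
Along each edge there are gcd(|Δx|,|Δy|)+1 lattice points, so counting each shared vertex once the boundary has gcd(3,2) + gcd(4,8) + gcd(7,6) = 1+4+1 = 6.
Scaling by 3 multiplies the area by 3² = 9 (so the new area is 144) and multiplies the boundary lattice-point count by 3, giving 18.
By Pick's theorem, the interior count of the dilated polygon is 144 − 18/2 + 1 = 136.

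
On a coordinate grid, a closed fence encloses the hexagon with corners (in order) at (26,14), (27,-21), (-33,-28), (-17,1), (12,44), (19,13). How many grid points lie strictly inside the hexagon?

2195

Using the shoelace formula, 2A = |(26·(-21) − 27·14) + (27·(-28) − (-33)·(-21)) + ((-33)·1 − (-17)·(-28)) + ((-17)·44 − 12·1) + (12·13 − 19·44) + (19·14 − 26·13)| = 4394, so the area is 2197.
Summing gcd(|Δx|,|Δy|) over the edges gives the boundary count: gcd(1,35) + gcd(60,7) + gcd(16,29) + gcd(29,43) + gcd(7,31) + gcd(7,1) = 1+1+1+1+1+1 = 6.
Pick's theorem gives I = A − B/2 + 1 = 2197 − 6/2 + 1 = 2195.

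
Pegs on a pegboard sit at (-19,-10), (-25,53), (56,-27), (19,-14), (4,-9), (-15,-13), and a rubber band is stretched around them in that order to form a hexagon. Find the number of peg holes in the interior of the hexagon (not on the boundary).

Using the shoelace formula, 2A = |[(-19)·53 − (-25)·(-10)] + [(-25)·(-27) − 56·53] + [56·(-14) − 19·(-27)] + [19·(-9) − 4·(-14)] + [4·(-13) − (-15)·(-9)] + [(-15)·(-10) − (-19)·(-13)]| = 4220, so the area is 2110.
Summing gcd(|Δx|,|Δy|) over the edges gives the boundary count: gcd(6,63) + gcd(81,80) + gcd(37,13) + gcd(15,5) + gcd(19,4) + gcd(4,3) = 3+1+1+5+1+1 = 12.
By Pick's theorem A = I + B/2 − 1, so I = 2110 − 12/2 + 1 = 2105.

2105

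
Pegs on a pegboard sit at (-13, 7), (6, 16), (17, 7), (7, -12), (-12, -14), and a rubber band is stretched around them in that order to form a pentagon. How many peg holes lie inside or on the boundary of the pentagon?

By the shoelace formula, twice the signed area is |[(-13)·16 − 6·7] + [6·7 − 17·16] + [17·(-12) − 7·7] + [7·(-14) − (-12)·(-12)] + [(-12)·7 − (-13)·(-14)]| = 1241, so the area is 1241/2.
Along each edge there are gcd(|Δx|,|Δy|)+1 lattice points, so counting each shared vertex once the boundary has gcd(19,9) + gcd(11,9) + gcd(10,19) + gcd(19,2) + gcd(1,21) = 1+1+1+1+1 = 5.
Pick's theorem gives I = A − B/2 + 1 = 1241/2 − 5/2 + 1 = 619, so the closed region contains I + B = 619 + 5 = 624 lattice points.

624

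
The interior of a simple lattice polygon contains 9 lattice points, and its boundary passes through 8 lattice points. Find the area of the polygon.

12

By Pick's theorem, A = I + B/2 − 1 = 9 + 8/2 − 1 = 12.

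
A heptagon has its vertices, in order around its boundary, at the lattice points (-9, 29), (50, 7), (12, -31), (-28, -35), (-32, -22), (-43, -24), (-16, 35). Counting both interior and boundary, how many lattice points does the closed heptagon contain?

3602

The shoelace formula gives twice the area as |[(-9)·7 − 50·29] + [50·(-31) − 12·7] + [12·(-35) − (-28)·(-31)] + [(-28)·(-22) − (-32)·(-35)] + [(-32)·(-24) − (-43)·(-22)] + [(-43)·35 − (-16)·(-24)] + [(-16)·29 − (-9)·35]| = 7155, so the area is 3577.5.
Summing gcd(|Δx|,|Δy|) over the edges gives the boundary count: gcd(59,22) + gcd(38,38) + gcd(40,4) + gcd(4,13) + gcd(11,2) + gcd(27,59) + gcd(7,6) = 1+38+4+1+1+1+1 = 47.
Pick's theorem gives I = A − B/2 + 1 = 3577.5 − 47/2 + 1 = 3555, so the closed region contains I + B = 3555 + 47 = 3602 lattice points.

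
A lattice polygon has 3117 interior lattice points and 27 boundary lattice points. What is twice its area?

6259

Pick's theorem states A = I + B/2 − 1, so A = 3117 + 27/2 − 1 = 6259/2.
Hence 2A = 6259.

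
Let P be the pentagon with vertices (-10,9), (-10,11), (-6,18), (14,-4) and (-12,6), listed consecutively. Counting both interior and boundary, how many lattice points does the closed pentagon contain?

Using the shoelace formula, 2A = |((-10)·11 − (-10)·9) + ((-10)·18 − (-6)·11) + ((-6)·(-4) − 14·18) + (14·6 − (-12)·(-4)) + ((-12)·9 − (-10)·6)| = 374, so the area is 187.
The number of boundary lattice points is Σ gcd(|Δx|,|Δy|) = gcd(0,2) + gcd(4,7) + gcd(20,22) + gcd(26,10) + gcd(2,3) = 2+1+2+2+1 = 8.
Pick's theorem gives I = A − B/2 + 1 = 187 − 8/2 + 1 = 184, so the closed region contains I + B = 184 + 8 = 192 lattice points.

192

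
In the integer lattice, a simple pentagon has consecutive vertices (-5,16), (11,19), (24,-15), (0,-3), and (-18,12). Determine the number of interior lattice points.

615

The shoelace formula gives twice the area as |((-5)·19 − 11·16) + (11·(-15) − 24·19) + (24·(-3) − 0·(-15)) + (0·12 − (-18)·(-3)) + ((-18)·16 − (-5)·12)| = 1246, so the area is 623.
The number of boundary lattice points is Σ gcd(|Δx|,|Δy|) = gcd(16,3) + gcd(13,34) + gcd(24,12) + gcd(18,15) + gcd(13,4) = 1+1+12+3+1 = 18.
By Pick's theorem A = I + B/2 − 1, so I = 623 − 18/2 + 1 = 615.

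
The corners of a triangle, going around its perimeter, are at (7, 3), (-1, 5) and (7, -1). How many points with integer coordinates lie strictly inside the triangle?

13

Using the shoelace formula, 2A = |(7·5 − (-1)·3) + ((-1)·(-1) − 7·5) + (7·3 − 7·(-1))| = 32, so the area is 16.
Summing gcd(|Δx|,|Δy|) over the edges gives the boundary count: gcd(8,2) + gcd(8,6) + gcd(0,4) = 2+2+4 = 8.
Pick's theorem gives I = A − B/2 + 1 = 16 − 8/2 + 1 = 13.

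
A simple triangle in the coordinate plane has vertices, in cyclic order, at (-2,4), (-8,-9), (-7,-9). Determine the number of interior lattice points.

The shoelace formula gives twice the area as |[(-2)·(-9) − (-8)·4] + [(-8)·(-9) − (-7)·(-9)] + [(-7)·4 − (-2)·(-9)]| = 13, so the area is 13/2.
Summing gcd(|Δx|,|Δy|) over the edges gives the boundary count: gcd(6,13) + gcd(1,0) + gcd(5,13) = 1+1+1 = 3.
Pick's theorem gives I = A − B/2 + 1 = 13/2 − 3/2 + 1 = 6.

6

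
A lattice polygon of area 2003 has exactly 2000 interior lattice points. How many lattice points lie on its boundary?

8

Pick's theorem gives A = I + B/2 − 1, so B = 2(A − I + 1) = 2(2003 − 2000 + 1) = 8.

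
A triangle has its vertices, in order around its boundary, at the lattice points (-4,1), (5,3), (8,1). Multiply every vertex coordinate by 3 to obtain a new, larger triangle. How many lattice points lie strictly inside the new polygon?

88

By the shoelace formula, twice the signed area is |((-4)·3 − 5·1) + (5·1 − 8·3) + (8·1 − (-4)·1)| = 24, so the area is 12.
Along each edge there are gcd(|Δx|,|Δy|)+1 lattice points, so counting each shared vertex once the boundary has gcd(9,2) + gcd(3,2) + gcd(12,0) = 1+1+12 = 14.
Scaling by 3 multiplies the area by 3² = 9 (so the new area is 108) and multiplies the boundary lattice-point count by 3, giving 42.
By Pick's theorem, the interior count of the dilated polygon is 108 − 42/2 + 1 = 88.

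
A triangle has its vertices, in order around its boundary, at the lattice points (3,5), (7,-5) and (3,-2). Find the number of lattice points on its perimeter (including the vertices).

10

Along each edge there are gcd(|Δx|,|Δy|)+1 lattice points, so counting each shared vertex once the boundary has gcd(4,10) + gcd(4,3) + gcd(0,7) = 2+1+7 = 10.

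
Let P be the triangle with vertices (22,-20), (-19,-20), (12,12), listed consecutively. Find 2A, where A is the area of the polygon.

1312

By the shoelace formula, twice the signed area is |(22·(-20) − (-19)·(-20)) + ((-19)·12 − 12·(-20)) + (12·(-20) − 22·12)| = 1312, so the area is 656.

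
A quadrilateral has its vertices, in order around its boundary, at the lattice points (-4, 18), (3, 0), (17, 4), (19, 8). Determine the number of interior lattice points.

194

The shoelace formula gives twice the area as |[(-4)·0 − 3·18] + [3·4 − 17·0] + [17·8 − 19·4] + [19·18 − (-4)·8]| = 392, so the area is 196.
Along each edge there are gcd(|Δx|,|Δy|)+1 lattice points, so counting each shared vertex once the boundary has gcd(7,18) + gcd(14,4) + gcd(2,4) + gcd(23,10) = 1+2+2+1 = 6.
By Pick's theorem A = I + B/2 − 1, so I = 196 − 6/2 + 1 = 194.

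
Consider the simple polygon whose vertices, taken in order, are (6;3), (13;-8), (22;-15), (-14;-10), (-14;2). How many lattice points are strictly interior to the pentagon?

By the shoelace formula, twice the signed area is |(6·(-8) − 13·3) + (13·(-15) − 22·(-8)) + (22·(-10) − (-14)·(-15)) + ((-14)·2 − (-14)·(-10)) + ((-14)·3 − 6·2)| = 758, so the area is 379.
The number of boundary lattice points is Σ gcd(|Δx|,|Δy|) = gcd(7,11) + gcd(9,7) + gcd(36,5) + gcd(0,12) + gcd(20,1) = 1+1+1+12+1 = 16.
By Pick's theorem A = I + B/2 − 1, so I = 379 − 16/2 + 1 = 372.

372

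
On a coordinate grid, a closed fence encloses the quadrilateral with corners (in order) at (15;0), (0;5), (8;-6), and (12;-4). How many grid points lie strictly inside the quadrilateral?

By the shoelace formula, twice the signed area is |[15·5 − 0·0] + [0·(-6) − 8·5] + [8·(-4) − 12·(-6)] + [12·0 − 15·(-4)]| = 135, so the area is 135/2.
The number of boundary lattice points is Σ gcd(|Δx|,|Δy|) = gcd(15,5) + gcd(8,11) + gcd(4,2) + gcd(3,4) = 5+1+2+1 = 9.
By Pick's theorem A = I + B/2 − 1, so I = 135/2 − 9/2 + 1 = 64.

64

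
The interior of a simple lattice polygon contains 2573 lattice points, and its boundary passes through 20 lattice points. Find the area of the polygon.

2582

Pick's theorem states A = I + B/2 − 1, so A = 2573 + 20/2 − 1 = 2582.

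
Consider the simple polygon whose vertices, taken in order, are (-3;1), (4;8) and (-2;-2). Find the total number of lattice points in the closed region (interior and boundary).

The shoelace formula gives twice the area as |((-3)·8 − 4·1) + (4·(-2) − (-2)·8) + ((-2)·1 − (-3)·(-2))| = 28, so the area is 14.
The number of boundary lattice points is Σ gcd(|Δx|,|Δy|) = gcd(7,7) + gcd(6,10) + gcd(1,3) = 7+2+1 = 10.
Pick's theorem gives I = A − B/2 + 1 = 14 − 10/2 + 1 = 10, so the closed region contains I + B = 10 + 10 = 20 lattice points.

20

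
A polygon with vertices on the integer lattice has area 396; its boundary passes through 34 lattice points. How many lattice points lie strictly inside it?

From Pick's theorem, I = A − B/2 + 1 = 396 − 34/2 + 1 = 380.

380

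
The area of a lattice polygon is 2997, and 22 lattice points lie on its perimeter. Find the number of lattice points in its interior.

Pick's theorem A = I + B/2 − 1 rearranges to I = A − B/2 + 1 = 2997 − 22/2 + 1 = 2987.

2987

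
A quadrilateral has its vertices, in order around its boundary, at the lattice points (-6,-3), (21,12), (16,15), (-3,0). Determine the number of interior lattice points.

By the shoelace formula, twice the signed area is |[(-6)·12 − 21·(-3)] + [21·15 − 16·12] + [16·0 − (-3)·15] + [(-3)·(-3) − (-6)·0]| = 168, so the area is 84.
Summing gcd(|Δx|,|Δy|) over the edges gives the boundary count: gcd(27,15) + gcd(5,3) + gcd(19,15) + gcd(3,3) = 3+1+1+3 = 8.
By Pick's theorem A = I + B/2 − 1, so I = 84 − 8/2 + 1 = 81.

81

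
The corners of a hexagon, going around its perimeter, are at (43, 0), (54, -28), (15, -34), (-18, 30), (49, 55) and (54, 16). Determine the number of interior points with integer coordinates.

4055

Using the shoelace formula, 2A = |[43·(-28) − 54·0] + [54·(-34) − 15·(-28)] + [15·30 − (-18)·(-34)] + [(-18)·55 − 49·30] + [49·16 − 54·55] + [54·0 − 43·16]| = 8116, so the area is 4058.
Along each edge there are gcd(|Δx|,|Δy|)+1 lattice points, so counting each shared vertex once the boundary has gcd(11,28) + gcd(39,6) + gcd(33,64) + gcd(67,25) + gcd(5,39) + gcd(11,16) = 1+3+1+1+1+1 = 8.
By Pick's theorem A = I + B/2 − 1, so I = 4058 − 8/2 + 1 = 4055.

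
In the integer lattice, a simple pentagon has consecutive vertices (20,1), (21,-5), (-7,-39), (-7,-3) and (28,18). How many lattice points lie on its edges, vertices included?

The number of boundary lattice points is Σ gcd(|Δx|,|Δy|) = gcd(1,6) + gcd(28,34) + gcd(0,36) + gcd(35,21) + gcd(8,17) = 1+2+36+7+1 = 47.

47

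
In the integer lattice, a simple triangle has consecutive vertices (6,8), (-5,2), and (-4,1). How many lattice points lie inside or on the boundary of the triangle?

Using the shoelace formula, 2A = |(6·2 − (-5)·8) + ((-5)·1 − (-4)·2) + ((-4)·8 − 6·1)| = 17, so the area is 8.5.
Along each edge there are gcd(|Δx|,|Δy|)+1 lattice points, so counting each shared vertex once the boundary has gcd(11,6) + gcd(1,1) + gcd(10,7) = 1+1+1 = 3.
Pick's theorem gives I = A − B/2 + 1 = 8.5 − 3/2 + 1 = 8, so the closed region contains I + B = 8 + 3 = 11 lattice points.

11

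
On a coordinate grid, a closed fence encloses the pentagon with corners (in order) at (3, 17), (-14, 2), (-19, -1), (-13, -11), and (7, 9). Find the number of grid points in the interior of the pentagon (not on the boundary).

By the shoelace formula, twice the signed area is |[3·2 − (-14)·17] + [(-14)·(-1) − (-19)·2] + [(-19)·(-11) − (-13)·(-1)] + [(-13)·9 − 7·(-11)] + [7·17 − 3·9]| = 544, so the area is 272.
Summing gcd(|Δx|,|Δy|) over the edges gives the boundary count: gcd(17,15) + gcd(5,3) + gcd(6,10) + gcd(20,20) + gcd(4,8) = 1+1+2+20+4 = 28.
Pick's theorem gives I = A − B/2 + 1 = 272 − 28/2 + 1 = 259.

259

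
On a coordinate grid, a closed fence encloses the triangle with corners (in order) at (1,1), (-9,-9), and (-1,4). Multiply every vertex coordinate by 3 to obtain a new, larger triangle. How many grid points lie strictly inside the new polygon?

Using the shoelace formula, 2A = |[1·(-9) − (-9)·1] + [(-9)·4 − (-1)·(-9)] + [(-1)·1 − 1·4]| = 50, so the area is 25.
The number of boundary lattice points is Σ gcd(|Δx|,|Δy|) = gcd(10,10) + gcd(8,13) + gcd(2,3) = 10+1+1 = 12.
Scaling by 3 multiplies the area by 3² = 9 (so the new area is 225) and multiplies the boundary lattice-point count by 3, giving 36.
By Pick's theorem, the interior count of the dilated polygon is 225 − 36/2 + 1 = 208.

208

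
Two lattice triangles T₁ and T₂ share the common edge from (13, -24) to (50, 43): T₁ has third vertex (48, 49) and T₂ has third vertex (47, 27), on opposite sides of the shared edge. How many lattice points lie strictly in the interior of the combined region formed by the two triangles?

364

The union is the simple quadrilateral with vertices (13, -24), (48, 49), (50, 43), (47, 27) in order.
Using the shoelace formula, 2A = |[13·49 − 48·(-24)] + [48·43 − 50·49] + [50·27 − 47·43] + [47·(-24) − 13·27]| = 747, so the area is 747/2.
Summing gcd(|Δx|,|Δy|) over the edges gives the boundary count: gcd(35,73) + gcd(2,6) + gcd(3,16) + gcd(34,51) = 1+2+1+17 = 21.
By Pick's theorem I = A − B/2 + 1 = 747/2 − 21/2 + 1 = 364.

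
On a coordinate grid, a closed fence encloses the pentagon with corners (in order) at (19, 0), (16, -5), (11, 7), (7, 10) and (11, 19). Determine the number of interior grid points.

Using the shoelace formula, 2A = |[19·(-5) − 16·0] + [16·7 − 11·(-5)] + [11·10 − 7·7] + [7·19 − 11·10] + [11·0 − 19·19]| = 205, so the area is 102.5.
The number of boundary lattice points is Σ gcd(|Δx|,|Δy|) = gcd(3,5) + gcd(5,12) + gcd(4,3) + gcd(4,9) + gcd(8,19) = 1+1+1+1+1 = 5.
Pick's theorem gives I = A − B/2 + 1 = 102.5 − 5/2 + 1 = 101.

101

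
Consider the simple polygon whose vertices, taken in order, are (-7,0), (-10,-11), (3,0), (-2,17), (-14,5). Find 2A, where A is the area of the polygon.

Using the shoelace formula, 2A = |((-7)·(-11) − (-10)·0) + ((-10)·0 − 3·(-11)) + (3·17 − (-2)·0) + ((-2)·5 − (-14)·17) + ((-14)·0 − (-7)·5)| = 424, so the area is 212.

424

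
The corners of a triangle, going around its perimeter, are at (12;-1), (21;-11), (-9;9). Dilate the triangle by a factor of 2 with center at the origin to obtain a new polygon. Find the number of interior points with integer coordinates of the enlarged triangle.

Using the shoelace formula, 2A = |[12·(-11) − 21·(-1)] + [21·9 − (-9)·(-11)] + [(-9)·(-1) − 12·9]| = 120, so the area is 60.
Along each edge there are gcd(|Δx|,|Δy|)+1 lattice points, so counting each shared vertex once the boundary has gcd(9,10) + gcd(30,20) + gcd(21,10) = 1+10+1 = 12.
Scaling by 2 multiplies the area by 2² = 4 (so the new area is 240) and multiplies the boundary lattice-point count by 2, giving 24.
By Pick's theorem, the interior count of the dilated polygon is 240 − 24/2 + 1 = 229.

229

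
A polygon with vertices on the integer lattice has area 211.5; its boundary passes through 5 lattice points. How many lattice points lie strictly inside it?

210

From Pick's theorem, I = A − B/2 + 1 = 211.5 − 5/2 + 1 = 210.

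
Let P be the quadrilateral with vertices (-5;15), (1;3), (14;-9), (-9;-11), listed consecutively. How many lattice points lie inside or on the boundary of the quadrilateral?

By the shoelace formula, twice the signed area is |[(-5)·3 − 1·15] + [1·(-9) − 14·3] + [14·(-11) − (-9)·(-9)] + [(-9)·15 − (-5)·(-11)]| = 506, so the area is 253.
Along each edge there are gcd(|Δx|,|Δy|)+1 lattice points, so counting each shared vertex once the boundary has gcd(6,12) + gcd(13,12) + gcd(23,2) + gcd(4,26) = 6+1+1+2 = 10.
Pick's theorem gives I = A − B/2 + 1 = 253 − 10/2 + 1 = 249, so the closed region contains I + B = 249 + 10 = 259 lattice points.

259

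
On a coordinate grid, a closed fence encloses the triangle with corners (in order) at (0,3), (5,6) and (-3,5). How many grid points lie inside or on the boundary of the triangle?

The shoelace formula gives twice the area as |[0·6 − 5·3] + [5·5 − (-3)·6] + [(-3)·3 − 0·5]| = 19, so the area is 19/2.
Along each edge there are gcd(|Δx|,|Δy|)+1 lattice points, so counting each shared vertex once the boundary has gcd(5,3) + gcd(8,1) + gcd(3,2) = 1+1+1 = 3.
Pick's theorem gives I = A − B/2 + 1 = 19/2 − 3/2 + 1 = 9, so the closed region contains I + B = 9 + 3 = 12 lattice points.

12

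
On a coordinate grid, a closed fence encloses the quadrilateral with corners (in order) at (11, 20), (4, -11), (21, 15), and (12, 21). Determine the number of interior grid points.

By the shoelace formula, twice the signed area is |(11·(-11) − 4·20) + (4·15 − 21·(-11)) + (21·21 − 12·15) + (12·20 − 11·21)| = 360, so the area is 180.
Along each edge there are gcd(|Δx|,|Δy|)+1 lattice points, so counting each shared vertex once the boundary has gcd(7,31) + gcd(17,26) + gcd(9,6) + gcd(1,1) = 1+1+3+1 = 6.
By Pick's theorem A = I + B/2 − 1, so I = 180 − 6/2 + 1 = 178.

178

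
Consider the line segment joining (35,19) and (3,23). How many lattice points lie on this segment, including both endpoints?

The number of lattice points on a segment between lattice points is gcd(|Δx|,|Δy|) + 1 = gcd(32,4) + 1 = 4 + 1 = 5.

5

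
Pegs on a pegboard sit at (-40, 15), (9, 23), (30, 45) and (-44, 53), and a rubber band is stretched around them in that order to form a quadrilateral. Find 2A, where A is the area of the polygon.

3690

By the shoelace formula, twice the signed area is |((-40)·23 − 9·15) + (9·45 − 30·23) + (30·53 − (-44)·45) + ((-44)·15 − (-40)·53)| = 3690, so the area is 1845.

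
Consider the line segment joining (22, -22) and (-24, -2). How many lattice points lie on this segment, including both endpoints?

3

The number of lattice points on a segment between lattice points is gcd(|Δx|,|Δy|) + 1 = gcd(46,20) + 1 = 2 + 1 = 3.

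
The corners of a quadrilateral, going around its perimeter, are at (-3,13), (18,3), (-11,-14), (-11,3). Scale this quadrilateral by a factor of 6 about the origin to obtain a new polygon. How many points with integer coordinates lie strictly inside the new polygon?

Using the shoelace formula, 2A = |((-3)·3 − 18·13) + (18·(-14) − (-11)·3) + ((-11)·3 − (-11)·(-14)) + ((-11)·13 − (-3)·3)| = 783, so the area is 783/2.
Along each edge there are gcd(|Δx|,|Δy|)+1 lattice points, so counting each shared vertex once the boundary has gcd(21,10) + gcd(29,17) + gcd(0,17) + gcd(8,10) = 1+1+17+2 = 21.
Scaling by 6 multiplies the area by 6² = 36 (so the new area is 14094) and multiplies the boundary lattice-point count by 6, giving 126.
By Pick's theorem, the interior count of the dilated polygon is 14094 − 126/2 + 1 = 14032.

14032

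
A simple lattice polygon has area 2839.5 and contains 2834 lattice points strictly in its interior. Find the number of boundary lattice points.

Pick's theorem gives A = I + B/2 − 1, so B = 2(A − I + 1) = 2(2839.5 − 2834 + 1) = 13.

13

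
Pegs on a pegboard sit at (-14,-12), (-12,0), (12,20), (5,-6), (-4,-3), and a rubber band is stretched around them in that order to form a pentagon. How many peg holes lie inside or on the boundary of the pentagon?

301

By the shoelace formula, twice the signed area is |[(-14)·0 − (-12)·(-12)] + [(-12)·20 − 12·0] + [12·(-6) − 5·20] + [5·(-3) − (-4)·(-6)] + [(-4)·(-12) − (-14)·(-3)]| = 589, so the area is 589/2.
Summing gcd(|Δx|,|Δy|) over the edges gives the boundary count: gcd(2,12) + gcd(24,20) + gcd(7,26) + gcd(9,3) + gcd(10,9) = 2+4+1+3+1 = 11.
Pick's theorem gives I = A − B/2 + 1 = 589/2 − 11/2 + 1 = 290, so the closed region contains I + B = 290 + 11 = 301 lattice points.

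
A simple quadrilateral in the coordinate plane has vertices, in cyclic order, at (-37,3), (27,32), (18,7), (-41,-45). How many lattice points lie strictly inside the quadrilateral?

Using the shoelace formula, 2A = |((-37)·32 − 27·3) + (27·7 − 18·32) + (18·(-45) − (-41)·7) + ((-41)·3 − (-37)·(-45))| = 3963, so the area is 1981.5.
The number of boundary lattice points is Σ gcd(|Δx|,|Δy|) = gcd(64,29) + gcd(9,25) + gcd(59,52) + gcd(4,48) = 1+1+1+4 = 7.
By Pick's theorem A = I + B/2 − 1, so I = 1981.5 − 7/2 + 1 = 1979.

1979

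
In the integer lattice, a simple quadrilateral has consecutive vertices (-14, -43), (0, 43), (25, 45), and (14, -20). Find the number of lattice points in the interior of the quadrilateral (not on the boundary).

By the shoelace formula, twice the signed area is |[(-14)·43 − 0·(-43)] + [0·45 − 25·43] + [25·(-20) − 14·45] + [14·(-43) − (-14)·(-20)]| = 3689, so the area is 3689/2.
The number of boundary lattice points is Σ gcd(|Δx|,|Δy|) = gcd(14,86) + gcd(25,2) + gcd(11,65) + gcd(28,23) = 2+1+1+1 = 5.
By Pick's theorem A = I + B/2 − 1, so I = 3689/2 − 5/2 + 1 = 1843.

1843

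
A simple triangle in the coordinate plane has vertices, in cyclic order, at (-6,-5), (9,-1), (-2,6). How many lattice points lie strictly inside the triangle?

By the shoelace formula, twice the signed area is |((-6)·(-1) − 9·(-5)) + (9·6 − (-2)·(-1)) + ((-2)·(-5) − (-6)·6)| = 149, so the area is 149/2.
Along each edge there are gcd(|Δx|,|Δy|)+1 lattice points, so counting each shared vertex once the boundary has gcd(15,4) + gcd(11,7) + gcd(4,11) = 1+1+1 = 3.
Pick's theorem gives I = A − B/2 + 1 = 149/2 − 3/2 + 1 = 74.

74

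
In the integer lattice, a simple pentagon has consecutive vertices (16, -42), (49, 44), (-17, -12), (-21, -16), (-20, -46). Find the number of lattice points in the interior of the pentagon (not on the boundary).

2577

The shoelace formula gives twice the area as |(16·44 − 49·(-42)) + (49·(-12) − (-17)·44) + ((-17)·(-16) − (-21)·(-12)) + ((-21)·(-46) − (-20)·(-16)) + ((-20)·(-42) − 16·(-46))| = 5164, so the area is 2582.
Summing gcd(|Δx|,|Δy|) over the edges gives the boundary count: gcd(33,86) + gcd(66,56) + gcd(4,4) + gcd(1,30) + gcd(36,4) = 1+2+4+1+4 = 12.
By Pick's theorem A = I + B/2 − 1, so I = 2582 − 12/2 + 1 = 2577.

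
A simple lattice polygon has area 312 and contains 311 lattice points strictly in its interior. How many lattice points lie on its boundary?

Pick's theorem gives A = I + B/2 − 1, so B = 2(A − I + 1) = 2(312 − 311 + 1) = 4.

4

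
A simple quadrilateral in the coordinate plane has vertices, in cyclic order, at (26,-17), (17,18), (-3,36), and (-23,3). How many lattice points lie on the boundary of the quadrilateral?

5

The number of boundary lattice points is Σ gcd(|Δx|,|Δy|) = gcd(9,35) + gcd(20,18) + gcd(20,33) + gcd(49,20) = 1+2+1+1 = 5.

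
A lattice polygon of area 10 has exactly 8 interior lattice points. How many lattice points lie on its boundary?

Pick's theorem gives A = I + B/2 − 1, so B = 2(A − I + 1) = 2(10 − 8 + 1) = 6.

6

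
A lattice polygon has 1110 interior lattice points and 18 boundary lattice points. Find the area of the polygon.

Pick's theorem states A = I + B/2 − 1, so A = 1110 + 18/2 − 1 = 1118.

1118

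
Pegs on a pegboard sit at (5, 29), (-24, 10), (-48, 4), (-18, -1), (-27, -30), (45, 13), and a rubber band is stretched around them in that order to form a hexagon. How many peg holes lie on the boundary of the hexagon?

22

Along each edge there are gcd(|Δx|,|Δy|)+1 lattice points, so counting each shared vertex once the boundary has gcd(29,19) + gcd(24,6) + gcd(30,5) + gcd(9,29) + gcd(72,43) + gcd(40,16) = 1+6+5+1+1+8 = 22.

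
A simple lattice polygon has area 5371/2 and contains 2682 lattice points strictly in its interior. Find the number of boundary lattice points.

9

Pick's theorem gives A = I + B/2 − 1, so B = 2(A − I + 1) = 2(5371/2 − 2682 + 1) = 9.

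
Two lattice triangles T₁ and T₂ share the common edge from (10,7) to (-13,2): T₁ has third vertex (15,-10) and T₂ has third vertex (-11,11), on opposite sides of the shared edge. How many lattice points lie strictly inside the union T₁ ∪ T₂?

The union is the simple quadrilateral with vertices (10,7), (15,-10), (-13,2), (-11,11) in order.
The shoelace formula gives twice the area as |[10·(-10) − 15·7] + [15·2 − (-13)·(-10)] + [(-13)·11 − (-11)·2] + [(-11)·7 − 10·11]| = 613, so the area is 613/2.
Along each edge there are gcd(|Δx|,|Δy|)+1 lattice points, so counting each shared vertex once the boundary has gcd(5,17) + gcd(28,12) + gcd(2,9) + gcd(21,4) = 1+4+1+1 = 7.
By Pick's theorem I = A − B/2 + 1 = 613/2 − 7/2 + 1 = 304.

304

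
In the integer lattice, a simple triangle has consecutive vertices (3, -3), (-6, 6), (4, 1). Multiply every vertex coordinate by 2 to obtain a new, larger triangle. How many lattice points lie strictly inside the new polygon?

76

The shoelace formula gives twice the area as |(3·6 − (-6)·(-3)) + ((-6)·1 − 4·6) + (4·(-3) − 3·1)| = 45, so the area is 22.5.
Summing gcd(|Δx|,|Δy|) over the edges gives the boundary count: gcd(9,9) + gcd(10,5) + gcd(1,4) = 9+5+1 = 15.
Scaling by 2 multiplies the area by 2² = 4 (so the new area is 90) and multiplies the boundary lattice-point count by 2, giving 30.
By Pick's theorem, the interior count of the dilated polygon is 90 − 30/2 + 1 = 76.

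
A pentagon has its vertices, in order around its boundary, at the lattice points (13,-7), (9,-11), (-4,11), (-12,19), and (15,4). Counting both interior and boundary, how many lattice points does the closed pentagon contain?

By the shoelace formula, twice the signed area is |[13·(-11) − 9·(-7)] + [9·11 − (-4)·(-11)] + [(-4)·19 − (-12)·11] + [(-12)·4 − 15·19] + [15·(-7) − 13·4]| = 459, so the area is 229.5.
The number of boundary lattice points is Σ gcd(|Δx|,|Δy|) = gcd(4,4) + gcd(13,22) + gcd(8,8) + gcd(27,15) + gcd(2,11) = 4+1+8+3+1 = 17.
Pick's theorem gives I = A − B/2 + 1 = 229.5 − 17/2 + 1 = 222, so the closed region contains I + B = 222 + 17 = 239 lattice points.

239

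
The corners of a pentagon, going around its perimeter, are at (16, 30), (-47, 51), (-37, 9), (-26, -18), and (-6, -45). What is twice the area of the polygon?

6192

The shoelace formula gives twice the area as |[16·51 − (-47)·30] + [(-47)·9 − (-37)·51] + [(-37)·(-18) − (-26)·9] + [(-26)·(-45) − (-6)·(-18)] + [(-6)·30 − 16·(-45)]| = 6192, so the area is 3096.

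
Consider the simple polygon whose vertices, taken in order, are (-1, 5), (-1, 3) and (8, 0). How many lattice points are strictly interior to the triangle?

Using the shoelace formula, 2A = |((-1)·3 − (-1)·5) + ((-1)·0 − 8·3) + (8·5 − (-1)·0)| = 18, so the area is 9.
Along each edge there are gcd(|Δx|,|Δy|)+1 lattice points, so counting each shared vertex once the boundary has gcd(0,2) + gcd(9,3) + gcd(9,5) = 2+3+1 = 6.
By Pick's theorem A = I + B/2 − 1, so I = 9 − 6/2 + 1 = 7.

7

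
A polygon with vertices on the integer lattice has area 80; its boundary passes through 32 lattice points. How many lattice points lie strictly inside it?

From Pick's theorem, I = A − B/2 + 1 = 80 − 32/2 + 1 = 65.

65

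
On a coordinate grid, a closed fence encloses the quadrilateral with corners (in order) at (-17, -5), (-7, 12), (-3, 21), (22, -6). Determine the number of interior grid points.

The shoelace formula gives twice the area as |((-17)·12 − (-7)·(-5)) + ((-7)·21 − (-3)·12) + ((-3)·(-6) − 22·21) + (22·(-5) − (-17)·(-6))| = 1006, so the area is 503.
Summing gcd(|Δx|,|Δy|) over the edges gives the boundary count: gcd(10,17) + gcd(4,9) + gcd(25,27) + gcd(39,1) = 1+1+1+1 = 4.
By Pick's theorem A = I + B/2 − 1, so I = 503 − 4/2 + 1 = 502.

502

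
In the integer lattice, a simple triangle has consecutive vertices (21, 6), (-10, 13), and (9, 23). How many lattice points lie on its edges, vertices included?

Along each edge there are gcd(|Δx|,|Δy|)+1 lattice points, so counting each shared vertex once the boundary has gcd(31,7) + gcd(19,10) + gcd(12,17) = 1+1+1 = 3.

3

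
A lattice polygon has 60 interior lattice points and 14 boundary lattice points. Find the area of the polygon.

66

Pick's theorem states A = I + B/2 − 1, so A = 60 + 14/2 − 1 = 66.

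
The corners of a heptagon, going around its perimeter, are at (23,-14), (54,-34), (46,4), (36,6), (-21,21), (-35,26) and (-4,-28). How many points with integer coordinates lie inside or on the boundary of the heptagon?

Using the shoelace formula, 2A = |(23·(-34) − 54·(-14)) + (54·4 − 46·(-34)) + (46·6 − 36·4) + (36·21 − (-21)·6) + ((-21)·26 − (-35)·21) + ((-35)·(-28) − (-4)·26) + ((-4)·(-14) − 23·(-28))| = 4741, so the area is 2370.5.
Along each edge there are gcd(|Δx|,|Δy|)+1 lattice points, so counting each shared vertex once the boundary has gcd(31,20) + gcd(8,38) + gcd(10,2) + gcd(57,15) + gcd(14,5) + gcd(31,54) + gcd(27,14) = 1+2+2+3+1+1+1 = 11.
Pick's theorem gives I = A − B/2 + 1 = 2370.5 − 11/2 + 1 = 2366, so the closed region contains I + B = 2366 + 11 = 2377 lattice points.

2377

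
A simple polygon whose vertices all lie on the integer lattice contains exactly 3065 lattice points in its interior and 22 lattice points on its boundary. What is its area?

3075

Pick's theorem states A = I + B/2 − 1, so A = 3065 + 22/2 − 1 = 3075.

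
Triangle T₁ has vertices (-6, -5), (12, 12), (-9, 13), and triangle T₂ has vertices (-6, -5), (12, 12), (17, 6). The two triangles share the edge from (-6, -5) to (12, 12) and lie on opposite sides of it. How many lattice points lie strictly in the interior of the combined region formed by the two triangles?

282

The union is the simple quadrilateral with vertices (-6, -5), (-9, 13), (12, 12), (17, 6) in order.
The shoelace formula gives twice the area as |[(-6)·13 − (-9)·(-5)] + [(-9)·12 − 12·13] + [12·6 − 17·12] + [17·(-5) − (-6)·6]| = 568, so the area is 284.
The number of boundary lattice points is Σ gcd(|Δx|,|Δy|) = gcd(3,18) + gcd(21,1) + gcd(5,6) + gcd(23,11) = 3+1+1+1 = 6.
By Pick's theorem I = A − B/2 + 1 = 284 − 6/2 + 1 = 282.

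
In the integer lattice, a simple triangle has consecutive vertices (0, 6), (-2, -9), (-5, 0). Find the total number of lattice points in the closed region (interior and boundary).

By the shoelace formula, twice the signed area is |[0·(-9) − (-2)·6] + [(-2)·0 − (-5)·(-9)] + [(-5)·6 − 0·0]| = 63, so the area is 31.5.
Along each edge there are gcd(|Δx|,|Δy|)+1 lattice points, so counting each shared vertex once the boundary has gcd(2,15) + gcd(3,9) + gcd(5,6) = 1+3+1 = 5.
Pick's theorem gives I = A − B/2 + 1 = 31.5 − 5/2 + 1 = 30, so the closed region contains I + B = 30 + 5 = 35 lattice points.

35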